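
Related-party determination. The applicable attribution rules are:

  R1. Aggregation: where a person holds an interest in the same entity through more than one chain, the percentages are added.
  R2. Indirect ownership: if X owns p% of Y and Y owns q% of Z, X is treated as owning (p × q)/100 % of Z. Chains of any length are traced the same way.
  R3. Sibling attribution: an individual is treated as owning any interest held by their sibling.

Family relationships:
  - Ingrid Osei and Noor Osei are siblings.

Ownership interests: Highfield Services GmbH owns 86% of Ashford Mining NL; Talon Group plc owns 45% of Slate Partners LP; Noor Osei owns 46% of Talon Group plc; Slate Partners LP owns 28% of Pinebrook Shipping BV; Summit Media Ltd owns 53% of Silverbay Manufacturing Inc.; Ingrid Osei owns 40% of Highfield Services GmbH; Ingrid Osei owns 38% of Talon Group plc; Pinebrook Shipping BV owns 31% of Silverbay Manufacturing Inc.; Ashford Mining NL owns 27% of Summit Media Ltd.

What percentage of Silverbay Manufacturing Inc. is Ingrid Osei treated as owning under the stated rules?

8.20368%

By sibling attribution (R3), Ingrid Osei is treated as also owning Noor Osei's interest in Talon Group plc, giving 38% + 46% = 84%.
Chain via Highfield Services GmbH → Ashford Mining NL → Summit Media Ltd (R2): 40% × 86% × 27% × 53% = 4.92264% of Silverbay Manufacturing Inc.
Chain via Talon Group plc → Slate Partners LP → Pinebrook Shipping BV (R2): 84% × 45% × 28% × 31% = 3.28104% of Silverbay Manufacturing Inc.
Aggregating (R1): 4.92264% + 3.28104% = 8.20368%.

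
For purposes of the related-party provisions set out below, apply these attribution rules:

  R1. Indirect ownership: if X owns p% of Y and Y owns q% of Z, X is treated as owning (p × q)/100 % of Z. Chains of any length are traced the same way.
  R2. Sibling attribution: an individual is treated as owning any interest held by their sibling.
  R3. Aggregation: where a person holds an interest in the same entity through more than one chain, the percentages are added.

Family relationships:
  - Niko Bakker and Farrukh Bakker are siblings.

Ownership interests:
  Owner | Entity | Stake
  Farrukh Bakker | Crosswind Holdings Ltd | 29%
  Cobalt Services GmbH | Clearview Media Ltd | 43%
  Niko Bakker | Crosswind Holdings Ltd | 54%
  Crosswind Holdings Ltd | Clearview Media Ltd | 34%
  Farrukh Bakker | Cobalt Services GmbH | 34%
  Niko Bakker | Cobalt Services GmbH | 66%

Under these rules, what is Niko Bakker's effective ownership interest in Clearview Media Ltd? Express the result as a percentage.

71.22%

By sibling attribution (R2), Niko Bakker is treated as also owning Farrukh Bakker's interest in Cobalt Services GmbH, giving 66% + 34% = 100%.
By sibling attribution (R2), Niko Bakker is treated as also owning Farrukh Bakker's interest in Crosswind Holdings Ltd, giving 54% + 29% = 83%.
Chain via Cobalt Services GmbH (R1): 100% × 43% = 43% of Clearview Media Ltd.
Chain via Crosswind Holdings Ltd (R1): 83% × 34% = 28.22% of Clearview Media Ltd.
Aggregating (R3): 43% + 28.22% = 71.22%.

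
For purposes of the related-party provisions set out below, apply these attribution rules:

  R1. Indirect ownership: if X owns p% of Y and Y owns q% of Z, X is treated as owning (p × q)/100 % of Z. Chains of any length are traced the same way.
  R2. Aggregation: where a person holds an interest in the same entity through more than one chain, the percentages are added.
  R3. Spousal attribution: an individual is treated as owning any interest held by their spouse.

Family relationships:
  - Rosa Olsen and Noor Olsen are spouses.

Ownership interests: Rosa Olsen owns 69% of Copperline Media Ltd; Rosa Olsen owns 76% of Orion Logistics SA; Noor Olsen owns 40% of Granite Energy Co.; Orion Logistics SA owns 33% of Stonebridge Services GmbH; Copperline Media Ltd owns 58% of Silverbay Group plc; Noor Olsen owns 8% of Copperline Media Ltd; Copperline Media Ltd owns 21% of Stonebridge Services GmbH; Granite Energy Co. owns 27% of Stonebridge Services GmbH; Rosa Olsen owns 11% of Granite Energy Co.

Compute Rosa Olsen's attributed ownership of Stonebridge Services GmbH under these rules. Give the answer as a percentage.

By spousal attribution (R3), Rosa Olsen is treated as also owning Noor Olsen's interest in Copperline Media Ltd, giving 69% + 8% = 77%.
By spousal attribution (R3), Rosa Olsen is treated as also owning Noor Olsen's interest in Granite Energy Co, giving 11% + 40% = 51%.
Chain via Copperline Media Ltd (R1): 77% × 21% = 16.17% of Stonebridge Services GmbH.
Chain via Orion Logistics SA (R1): 76% × 33% = 25.08% of Stonebridge Services GmbH.
Chain via Granite Energy Co. (R1): 51% × 27% = 13.77% of Stonebridge Services GmbH.
Aggregating (R2): 16.17% + 25.08% + 13.77% = 55.02%.

55.02%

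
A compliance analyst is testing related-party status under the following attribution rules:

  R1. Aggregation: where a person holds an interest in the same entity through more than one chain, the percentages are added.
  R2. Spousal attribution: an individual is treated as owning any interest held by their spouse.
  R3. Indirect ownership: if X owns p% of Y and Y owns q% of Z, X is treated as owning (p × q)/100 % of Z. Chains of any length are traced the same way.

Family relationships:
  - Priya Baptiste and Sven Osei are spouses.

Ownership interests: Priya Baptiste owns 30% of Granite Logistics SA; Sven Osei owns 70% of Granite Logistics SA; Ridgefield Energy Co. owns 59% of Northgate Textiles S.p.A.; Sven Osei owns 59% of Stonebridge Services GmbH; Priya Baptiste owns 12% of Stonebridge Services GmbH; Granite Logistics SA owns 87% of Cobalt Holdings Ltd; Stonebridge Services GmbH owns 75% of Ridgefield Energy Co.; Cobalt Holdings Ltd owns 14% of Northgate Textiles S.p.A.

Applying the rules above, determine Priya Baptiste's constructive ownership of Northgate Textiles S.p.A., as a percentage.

43.5975%

By spousal attribution (R2), Priya Baptiste is treated as also owning Sven Osei's interest in Stonebridge Services GmbH, giving 12% + 59% = 71%.
By spousal attribution (R2), Priya Baptiste is treated as also owning Sven Osei's interest in Granite Logistics SA, giving 30% + 70% = 100%.
Chain via Stonebridge Services GmbH → Ridgefield Energy Co. (R3): 71% × 75% × 59% = 31.4175% of Northgate Textiles S.p.A.
Chain via Granite Logistics SA → Cobalt Holdings Ltd (R3): 100% × 87% × 14% = 12.18% of Northgate Textiles S.p.A.
Aggregating (R1): 31.4175% + 12.18% = 43.5975%.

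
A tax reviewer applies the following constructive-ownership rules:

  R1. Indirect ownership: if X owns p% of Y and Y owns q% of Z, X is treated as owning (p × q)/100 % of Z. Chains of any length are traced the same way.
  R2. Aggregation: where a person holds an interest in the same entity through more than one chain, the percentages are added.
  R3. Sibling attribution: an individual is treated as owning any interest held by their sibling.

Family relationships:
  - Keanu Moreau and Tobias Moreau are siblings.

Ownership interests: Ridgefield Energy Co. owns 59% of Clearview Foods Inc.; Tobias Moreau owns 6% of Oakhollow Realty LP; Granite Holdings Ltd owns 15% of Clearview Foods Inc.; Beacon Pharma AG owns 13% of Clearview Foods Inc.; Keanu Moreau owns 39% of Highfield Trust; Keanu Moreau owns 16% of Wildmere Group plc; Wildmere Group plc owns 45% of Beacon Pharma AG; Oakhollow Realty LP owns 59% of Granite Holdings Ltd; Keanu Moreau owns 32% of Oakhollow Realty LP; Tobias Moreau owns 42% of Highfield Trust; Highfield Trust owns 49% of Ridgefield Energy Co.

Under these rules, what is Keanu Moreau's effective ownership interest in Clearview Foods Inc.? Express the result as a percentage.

27.7161%

By sibling attribution (R3), Keanu Moreau is treated as also owning Tobias Moreau's interest in Oakhollow Realty LP, giving 32% + 6% = 38%.
By sibling attribution (R3), Keanu Moreau is treated as also owning Tobias Moreau's interest in Highfield Trust, giving 39% + 42% = 81%.
Chain via Oakhollow Realty LP → Granite Holdings Ltd (R1): 38% × 59% × 15% = 3.363% of Clearview Foods Inc.
Chain via Highfield Trust → Ridgefield Energy Co. (R1): 81% × 49% × 59% = 23.4171% of Clearview Foods Inc.
Chain via Wildmere Group plc → Beacon Pharma AG (R1): 16% × 45% × 13% = 0.936% of Clearview Foods Inc.
Aggregating (R2): 3.363% + 23.4171% + 0.936% = 27.7161%.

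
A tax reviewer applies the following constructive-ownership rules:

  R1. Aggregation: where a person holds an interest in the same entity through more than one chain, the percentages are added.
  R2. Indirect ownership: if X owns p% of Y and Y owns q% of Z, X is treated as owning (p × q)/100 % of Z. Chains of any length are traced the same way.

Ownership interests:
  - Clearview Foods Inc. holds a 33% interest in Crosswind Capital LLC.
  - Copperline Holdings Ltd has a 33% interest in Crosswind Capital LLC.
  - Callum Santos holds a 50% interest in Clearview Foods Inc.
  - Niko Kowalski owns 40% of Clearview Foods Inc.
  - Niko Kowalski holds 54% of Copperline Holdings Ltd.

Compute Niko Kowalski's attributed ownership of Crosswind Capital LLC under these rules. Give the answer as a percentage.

31.02%

Chain via Copperline Holdings Ltd (R2): 54% × 33% = 17.82% of Crosswind Capital LLC.
Chain via Clearview Foods Inc. (R2): 40% × 33% = 13.2% of Crosswind Capital LLC.
Aggregating (R1): 17.82% + 13.2% = 31.02%.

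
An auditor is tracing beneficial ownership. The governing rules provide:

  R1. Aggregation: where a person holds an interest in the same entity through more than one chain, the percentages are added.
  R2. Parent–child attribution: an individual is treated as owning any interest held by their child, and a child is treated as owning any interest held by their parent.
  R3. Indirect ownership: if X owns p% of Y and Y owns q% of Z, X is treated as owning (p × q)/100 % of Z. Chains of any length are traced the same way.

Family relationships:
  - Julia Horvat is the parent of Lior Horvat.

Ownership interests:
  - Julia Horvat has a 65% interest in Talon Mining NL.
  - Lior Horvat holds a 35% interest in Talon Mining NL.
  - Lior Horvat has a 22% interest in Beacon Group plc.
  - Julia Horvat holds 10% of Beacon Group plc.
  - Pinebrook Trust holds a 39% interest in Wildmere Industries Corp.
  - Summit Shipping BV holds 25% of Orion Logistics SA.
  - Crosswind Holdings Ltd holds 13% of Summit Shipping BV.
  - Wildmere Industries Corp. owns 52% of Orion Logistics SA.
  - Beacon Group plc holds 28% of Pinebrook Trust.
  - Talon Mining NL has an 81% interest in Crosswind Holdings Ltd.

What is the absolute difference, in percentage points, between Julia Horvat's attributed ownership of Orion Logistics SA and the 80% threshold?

By parent–child attribution (R2), Julia Horvat is treated as also owning Lior Horvat's interest in Beacon Group plc, giving 10% + 22% = 32%.
By parent–child attribution (R2), Julia Horvat is treated as also owning Lior Horvat's interest in Talon Mining NL, giving 65% + 35% = 100%.
Chain via Beacon Group plc → Pinebrook Trust → Wildmere Industries Corp. (R3): 32% × 28% × 39% × 52% = 1.817088% of Orion Logistics SA.
Chain via Talon Mining NL → Crosswind Holdings Ltd → Summit Shipping BV (R3): 100% × 81% × 13% × 25% = 2.6325% of Orion Logistics SA.
Aggregating (R1): 1.817088% + 2.6325% = 4.449588%.
4.449588% falls short of the 80% threshold by 75.550412 percentage points.

75.550412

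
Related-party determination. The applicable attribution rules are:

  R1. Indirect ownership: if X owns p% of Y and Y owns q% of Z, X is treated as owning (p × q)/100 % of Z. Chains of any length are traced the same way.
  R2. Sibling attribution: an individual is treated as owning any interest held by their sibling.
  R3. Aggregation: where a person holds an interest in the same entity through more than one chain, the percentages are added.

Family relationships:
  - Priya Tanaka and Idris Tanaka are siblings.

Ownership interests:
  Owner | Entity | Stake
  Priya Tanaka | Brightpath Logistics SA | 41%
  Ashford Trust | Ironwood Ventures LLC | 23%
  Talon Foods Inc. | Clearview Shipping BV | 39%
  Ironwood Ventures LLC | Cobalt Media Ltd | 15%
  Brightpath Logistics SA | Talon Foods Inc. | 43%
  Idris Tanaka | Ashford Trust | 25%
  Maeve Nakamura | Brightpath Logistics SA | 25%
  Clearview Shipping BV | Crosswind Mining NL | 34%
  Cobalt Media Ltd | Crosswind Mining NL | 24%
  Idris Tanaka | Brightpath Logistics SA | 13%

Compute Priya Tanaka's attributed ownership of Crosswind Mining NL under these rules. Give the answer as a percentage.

By sibling attribution (R2), Priya Tanaka is treated as also owning Idris Tanaka's interest in Brightpath Logistics SA, giving 41% + 13% = 54%.
By sibling attribution (R2), Priya Tanaka is treated as owning Idris Tanaka's 25% interest in Ashford Trust.
Chain via Brightpath Logistics SA → Talon Foods Inc. → Clearview Shipping BV (R1): 54% × 43% × 39% × 34% = 3.078972% of Crosswind Mining NL.
Chain via Ashford Trust → Ironwood Ventures LLC → Cobalt Media Ltd (R1): 25% × 23% × 15% × 24% = 0.207% of Crosswind Mining NL.
Aggregating (R3): 3.078972% + 0.207% = 3.285972%.

3.285972%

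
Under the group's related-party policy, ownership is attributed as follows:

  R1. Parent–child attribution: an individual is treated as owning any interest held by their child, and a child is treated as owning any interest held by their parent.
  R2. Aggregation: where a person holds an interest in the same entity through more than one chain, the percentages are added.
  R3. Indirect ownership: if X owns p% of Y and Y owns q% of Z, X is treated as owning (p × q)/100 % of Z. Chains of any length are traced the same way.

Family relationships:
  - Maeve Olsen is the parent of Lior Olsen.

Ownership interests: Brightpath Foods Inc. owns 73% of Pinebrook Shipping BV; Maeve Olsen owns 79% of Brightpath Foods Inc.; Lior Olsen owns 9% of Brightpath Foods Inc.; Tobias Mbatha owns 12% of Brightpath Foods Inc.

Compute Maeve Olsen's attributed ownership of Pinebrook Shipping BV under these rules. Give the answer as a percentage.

64.24%

By parent–child attribution (R1), Maeve Olsen is treated as also owning Lior Olsen's interest in Brightpath Foods Inc, giving 79% + 9% = 88%.
Chain via Brightpath Foods Inc. (R3): 88% × 73% = 64.24% of Pinebrook Shipping BV.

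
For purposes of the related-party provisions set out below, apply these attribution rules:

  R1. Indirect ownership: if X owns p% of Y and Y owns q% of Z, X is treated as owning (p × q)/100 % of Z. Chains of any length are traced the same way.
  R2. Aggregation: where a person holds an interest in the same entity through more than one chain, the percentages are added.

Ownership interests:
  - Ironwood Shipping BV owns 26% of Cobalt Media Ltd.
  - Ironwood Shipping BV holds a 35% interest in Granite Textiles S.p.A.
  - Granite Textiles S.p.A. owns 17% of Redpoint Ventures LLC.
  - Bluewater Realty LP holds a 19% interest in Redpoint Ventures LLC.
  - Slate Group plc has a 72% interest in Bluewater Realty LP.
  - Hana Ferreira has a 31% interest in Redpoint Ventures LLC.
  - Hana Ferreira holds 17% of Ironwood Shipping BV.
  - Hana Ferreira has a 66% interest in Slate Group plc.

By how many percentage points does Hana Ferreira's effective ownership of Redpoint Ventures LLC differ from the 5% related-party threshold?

Chain via Ironwood Shipping BV → Granite Textiles S.p.A. (R1): 17% × 35% × 17% = 1.0115% of Redpoint Ventures LLC.
Chain via Slate Group plc → Bluewater Realty LP (R1): 66% × 72% × 19% = 9.0288% of Redpoint Ventures LLC.
Direct interest in Redpoint Ventures LLC: 31%.
Aggregating (R2): 1.0115% + 9.0288% + 31% = 41.0403%.
41.0403% exceeds the 5% threshold by 36.0403 percentage points.

36.0403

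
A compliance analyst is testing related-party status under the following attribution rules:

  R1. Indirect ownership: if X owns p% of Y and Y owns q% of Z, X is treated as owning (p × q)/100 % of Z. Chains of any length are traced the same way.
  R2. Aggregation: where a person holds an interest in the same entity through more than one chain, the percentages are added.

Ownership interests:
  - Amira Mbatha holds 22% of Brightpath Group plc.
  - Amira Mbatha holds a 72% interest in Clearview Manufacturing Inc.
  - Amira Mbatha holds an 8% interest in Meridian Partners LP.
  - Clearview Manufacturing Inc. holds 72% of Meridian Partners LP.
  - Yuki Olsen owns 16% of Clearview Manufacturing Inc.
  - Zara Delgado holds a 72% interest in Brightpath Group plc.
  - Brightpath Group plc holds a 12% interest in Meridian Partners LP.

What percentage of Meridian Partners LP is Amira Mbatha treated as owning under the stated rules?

62.48%

Chain via Clearview Manufacturing Inc. (R1): 72% × 72% = 51.84% of Meridian Partners LP.
Chain via Brightpath Group plc (R1): 22% × 12% = 2.64% of Meridian Partners LP.
Direct interest in Meridian Partners LP: 8%.
Aggregating (R2): 51.84% + 2.64% + 8% = 62.48%.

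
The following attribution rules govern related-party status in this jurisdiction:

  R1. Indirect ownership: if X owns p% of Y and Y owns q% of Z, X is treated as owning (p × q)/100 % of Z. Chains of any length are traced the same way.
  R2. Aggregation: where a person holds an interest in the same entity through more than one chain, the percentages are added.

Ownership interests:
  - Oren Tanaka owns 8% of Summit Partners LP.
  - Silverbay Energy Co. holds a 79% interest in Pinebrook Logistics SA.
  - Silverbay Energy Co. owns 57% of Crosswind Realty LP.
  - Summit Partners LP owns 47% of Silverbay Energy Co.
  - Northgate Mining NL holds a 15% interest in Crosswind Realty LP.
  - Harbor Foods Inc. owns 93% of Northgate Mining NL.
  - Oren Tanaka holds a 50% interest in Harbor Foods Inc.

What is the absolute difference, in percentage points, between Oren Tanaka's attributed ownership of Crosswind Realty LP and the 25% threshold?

15.8818

Chain via Summit Partners LP → Silverbay Energy Co. (R1): 8% × 47% × 57% = 2.1432% of Crosswind Realty LP.
Chain via Harbor Foods Inc. → Northgate Mining NL (R1): 50% × 93% × 15% = 6.975% of Crosswind Realty LP.
Aggregating (R2): 2.1432% + 6.975% = 9.1182%.
9.1182% falls short of the 25% threshold by 15.8818 percentage points.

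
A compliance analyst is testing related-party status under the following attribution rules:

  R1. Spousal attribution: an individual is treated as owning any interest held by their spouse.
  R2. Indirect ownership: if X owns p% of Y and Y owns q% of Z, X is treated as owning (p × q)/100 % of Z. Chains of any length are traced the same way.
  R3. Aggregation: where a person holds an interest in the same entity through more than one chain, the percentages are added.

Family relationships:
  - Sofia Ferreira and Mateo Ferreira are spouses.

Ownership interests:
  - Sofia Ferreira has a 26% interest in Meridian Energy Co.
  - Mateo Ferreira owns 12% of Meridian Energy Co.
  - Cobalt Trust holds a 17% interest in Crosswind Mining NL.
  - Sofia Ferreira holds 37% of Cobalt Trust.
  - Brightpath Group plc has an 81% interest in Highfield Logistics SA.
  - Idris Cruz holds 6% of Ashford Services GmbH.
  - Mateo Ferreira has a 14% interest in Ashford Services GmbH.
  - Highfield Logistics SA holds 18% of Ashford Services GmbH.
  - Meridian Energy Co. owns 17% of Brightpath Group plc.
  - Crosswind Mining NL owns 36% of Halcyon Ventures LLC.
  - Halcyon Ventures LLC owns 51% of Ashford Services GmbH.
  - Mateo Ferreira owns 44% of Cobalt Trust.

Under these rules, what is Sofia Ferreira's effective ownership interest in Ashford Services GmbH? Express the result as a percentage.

By spousal attribution (R1), Sofia Ferreira is treated as also owning Mateo Ferreira's interest in Cobalt Trust, giving 37% + 44% = 81%.
By spousal attribution (R1), Sofia Ferreira is treated as also owning Mateo Ferreira's interest in Meridian Energy Co, giving 26% + 12% = 38%.
By spousal attribution (R1), Sofia Ferreira is treated as owning Mateo Ferreira's 14% interest in Ashford Services GmbH.
Chain via Cobalt Trust → Crosswind Mining NL → Halcyon Ventures LLC (R2): 81% × 17% × 36% × 51% = 2.528172% of Ashford Services GmbH.
Chain via Meridian Energy Co. → Brightpath Group plc → Highfield Logistics SA (R2): 38% × 17% × 81% × 18% = 0.941868% of Ashford Services GmbH.
Direct interest in Ashford Services GmbH: 14%.
Aggregating (R3): 2.528172% + 0.941868% + 14% = 17.47004%.

17.47004%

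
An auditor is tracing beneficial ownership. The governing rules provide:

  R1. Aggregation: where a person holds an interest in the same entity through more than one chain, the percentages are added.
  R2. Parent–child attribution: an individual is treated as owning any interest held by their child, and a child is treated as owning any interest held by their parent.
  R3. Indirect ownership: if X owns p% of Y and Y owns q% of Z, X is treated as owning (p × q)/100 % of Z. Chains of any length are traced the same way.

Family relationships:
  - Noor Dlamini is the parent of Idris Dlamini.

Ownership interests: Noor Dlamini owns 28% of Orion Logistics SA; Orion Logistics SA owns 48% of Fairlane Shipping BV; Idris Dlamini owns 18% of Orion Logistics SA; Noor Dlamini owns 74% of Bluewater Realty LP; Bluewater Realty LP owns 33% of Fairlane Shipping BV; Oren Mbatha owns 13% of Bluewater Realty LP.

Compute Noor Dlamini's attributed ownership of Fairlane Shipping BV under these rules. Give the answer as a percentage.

By parent–child attribution (R2), Noor Dlamini is treated as also owning Idris Dlamini's interest in Orion Logistics SA, giving 28% + 18% = 46%.
Chain via Orion Logistics SA (R3): 46% × 48% = 22.08% of Fairlane Shipping BV.
Chain via Bluewater Realty LP (R3): 74% × 33% = 24.42% of Fairlane Shipping BV.
Aggregating (R1): 22.08% + 24.42% = 46.5%.

46.5%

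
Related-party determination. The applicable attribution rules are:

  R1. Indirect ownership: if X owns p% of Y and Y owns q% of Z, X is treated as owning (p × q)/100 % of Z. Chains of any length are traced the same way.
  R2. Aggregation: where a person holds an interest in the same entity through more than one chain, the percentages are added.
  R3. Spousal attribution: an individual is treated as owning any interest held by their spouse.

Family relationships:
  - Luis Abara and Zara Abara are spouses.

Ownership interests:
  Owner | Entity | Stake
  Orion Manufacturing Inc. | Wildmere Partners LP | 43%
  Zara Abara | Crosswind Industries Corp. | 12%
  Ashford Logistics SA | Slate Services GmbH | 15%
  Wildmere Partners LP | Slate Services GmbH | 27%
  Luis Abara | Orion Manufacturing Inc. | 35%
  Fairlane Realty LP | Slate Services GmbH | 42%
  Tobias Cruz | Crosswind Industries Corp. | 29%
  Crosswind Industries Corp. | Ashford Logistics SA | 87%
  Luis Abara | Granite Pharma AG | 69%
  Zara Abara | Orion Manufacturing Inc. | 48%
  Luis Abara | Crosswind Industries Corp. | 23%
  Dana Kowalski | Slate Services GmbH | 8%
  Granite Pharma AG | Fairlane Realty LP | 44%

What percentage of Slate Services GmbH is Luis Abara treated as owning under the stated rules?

26.955%

By spousal attribution (R3), Luis Abara is treated as also owning Zara Abara's interest in Crosswind Industries Corp, giving 23% + 12% = 35%.
By spousal attribution (R3), Luis Abara is treated as also owning Zara Abara's interest in Orion Manufacturing Inc, giving 35% + 48% = 83%.
Chain via Crosswind Industries Corp. → Ashford Logistics SA (R1): 35% × 87% × 15% = 4.5675% of Slate Services GmbH.
Chain via Granite Pharma AG → Fairlane Realty LP (R1): 69% × 44% × 42% = 12.7512% of Slate Services GmbH.
Chain via Orion Manufacturing Inc. → Wildmere Partners LP (R1): 83% × 43% × 27% = 9.6363% of Slate Services GmbH.
Aggregating (R2): 4.5675% + 12.7512% + 9.6363% = 26.955%.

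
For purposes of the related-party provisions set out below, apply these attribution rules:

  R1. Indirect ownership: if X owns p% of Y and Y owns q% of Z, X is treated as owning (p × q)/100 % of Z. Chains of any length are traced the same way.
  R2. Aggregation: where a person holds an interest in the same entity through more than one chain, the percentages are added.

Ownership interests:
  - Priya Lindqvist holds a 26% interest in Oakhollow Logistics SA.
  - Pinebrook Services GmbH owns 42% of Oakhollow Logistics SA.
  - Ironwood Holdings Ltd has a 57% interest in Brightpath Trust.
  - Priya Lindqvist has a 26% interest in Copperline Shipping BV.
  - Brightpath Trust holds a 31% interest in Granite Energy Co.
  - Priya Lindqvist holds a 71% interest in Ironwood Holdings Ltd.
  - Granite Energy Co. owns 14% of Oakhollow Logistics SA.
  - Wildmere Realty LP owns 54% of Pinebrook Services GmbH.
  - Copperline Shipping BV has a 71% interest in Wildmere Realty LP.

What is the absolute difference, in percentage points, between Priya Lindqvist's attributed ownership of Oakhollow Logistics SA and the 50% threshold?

18.056874

Chain via Ironwood Holdings Ltd → Brightpath Trust → Granite Energy Co. (R1): 71% × 57% × 31% × 14% = 1.756398% of Oakhollow Logistics SA.
Chain via Copperline Shipping BV → Wildmere Realty LP → Pinebrook Services GmbH (R1): 26% × 71% × 54% × 42% = 4.186728% of Oakhollow Logistics SA.
Direct interest in Oakhollow Logistics SA: 26%.
Aggregating (R2): 1.756398% + 4.186728% + 26% = 31.943126%.
31.943126% falls short of the 50% threshold by 18.056874 percentage points.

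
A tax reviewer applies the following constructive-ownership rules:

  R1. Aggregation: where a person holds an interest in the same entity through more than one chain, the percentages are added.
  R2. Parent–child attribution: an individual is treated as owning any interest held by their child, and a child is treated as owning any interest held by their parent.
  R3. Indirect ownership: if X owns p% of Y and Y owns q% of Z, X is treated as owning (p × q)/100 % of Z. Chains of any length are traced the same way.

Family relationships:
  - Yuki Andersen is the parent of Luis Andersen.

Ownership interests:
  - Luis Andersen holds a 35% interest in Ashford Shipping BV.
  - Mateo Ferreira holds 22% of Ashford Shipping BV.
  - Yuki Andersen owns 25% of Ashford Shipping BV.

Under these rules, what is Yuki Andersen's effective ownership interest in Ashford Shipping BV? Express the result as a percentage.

By parent–child attribution (R2), Yuki Andersen is treated as also owning Luis Andersen's interest in Ashford Shipping BV, giving 25% + 35% = 60%.
Direct interest in Ashford Shipping BV: 60%.

60%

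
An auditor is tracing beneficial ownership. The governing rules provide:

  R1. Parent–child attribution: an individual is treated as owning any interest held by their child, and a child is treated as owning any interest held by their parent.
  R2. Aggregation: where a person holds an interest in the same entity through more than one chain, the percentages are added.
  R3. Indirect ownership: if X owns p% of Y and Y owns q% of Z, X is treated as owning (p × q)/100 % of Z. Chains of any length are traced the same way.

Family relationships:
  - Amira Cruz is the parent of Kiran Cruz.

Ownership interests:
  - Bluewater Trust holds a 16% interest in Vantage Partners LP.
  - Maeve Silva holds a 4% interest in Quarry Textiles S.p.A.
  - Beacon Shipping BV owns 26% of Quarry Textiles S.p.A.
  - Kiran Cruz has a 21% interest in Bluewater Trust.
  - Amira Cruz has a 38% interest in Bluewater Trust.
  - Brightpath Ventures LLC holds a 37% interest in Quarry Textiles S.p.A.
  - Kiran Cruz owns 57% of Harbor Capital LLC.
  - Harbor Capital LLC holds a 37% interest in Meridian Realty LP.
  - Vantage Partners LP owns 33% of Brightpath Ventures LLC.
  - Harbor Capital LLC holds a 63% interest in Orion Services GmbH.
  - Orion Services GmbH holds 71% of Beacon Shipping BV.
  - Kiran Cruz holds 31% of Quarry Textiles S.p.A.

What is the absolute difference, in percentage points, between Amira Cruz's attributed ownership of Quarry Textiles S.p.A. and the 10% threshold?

28.78161

By parent–child attribution (R1), Amira Cruz is treated as also owning Kiran Cruz's interest in Bluewater Trust, giving 38% + 21% = 59%.
By parent–child attribution (R1), Amira Cruz is treated as owning Kiran Cruz's 57% interest in Harbor Capital LLC.
By parent–child attribution (R1), Amira Cruz is treated as owning Kiran Cruz's 31% interest in Quarry Textiles S.p.A.
Chain via Bluewater Trust → Vantage Partners LP → Brightpath Ventures LLC (R3): 59% × 16% × 33% × 37% = 1.152624% of Quarry Textiles S.p.A.
Chain via Harbor Capital LLC → Orion Services GmbH → Beacon Shipping BV (R3): 57% × 63% × 71% × 26% = 6.628986% of Quarry Textiles S.p.A.
Direct interest in Quarry Textiles S.p.A: 31%.
Aggregating (R2): 1.152624% + 6.628986% + 31% = 38.78161%.
38.78161% exceeds the 10% threshold by 28.78161 percentage points.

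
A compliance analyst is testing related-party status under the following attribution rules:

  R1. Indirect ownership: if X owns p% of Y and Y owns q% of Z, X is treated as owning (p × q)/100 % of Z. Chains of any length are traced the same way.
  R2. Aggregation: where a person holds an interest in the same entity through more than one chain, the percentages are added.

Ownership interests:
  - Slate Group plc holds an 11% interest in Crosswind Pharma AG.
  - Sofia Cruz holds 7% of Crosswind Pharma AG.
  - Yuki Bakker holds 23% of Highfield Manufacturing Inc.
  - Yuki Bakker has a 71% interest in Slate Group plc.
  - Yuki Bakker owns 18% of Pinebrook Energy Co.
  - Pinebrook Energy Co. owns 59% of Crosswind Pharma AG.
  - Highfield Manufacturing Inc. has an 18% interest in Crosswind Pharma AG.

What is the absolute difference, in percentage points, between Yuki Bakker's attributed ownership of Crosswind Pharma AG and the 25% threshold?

Chain via Pinebrook Energy Co. (R1): 18% × 59% = 10.62% of Crosswind Pharma AG.
Chain via Slate Group plc (R1): 71% × 11% = 7.81% of Crosswind Pharma AG.
Chain via Highfield Manufacturing Inc. (R1): 23% × 18% = 4.14% of Crosswind Pharma AG.
Aggregating (R2): 10.62% + 7.81% + 4.14% = 22.57%.
22.57% falls short of the 25% threshold by 2.43 percentage points.

2.43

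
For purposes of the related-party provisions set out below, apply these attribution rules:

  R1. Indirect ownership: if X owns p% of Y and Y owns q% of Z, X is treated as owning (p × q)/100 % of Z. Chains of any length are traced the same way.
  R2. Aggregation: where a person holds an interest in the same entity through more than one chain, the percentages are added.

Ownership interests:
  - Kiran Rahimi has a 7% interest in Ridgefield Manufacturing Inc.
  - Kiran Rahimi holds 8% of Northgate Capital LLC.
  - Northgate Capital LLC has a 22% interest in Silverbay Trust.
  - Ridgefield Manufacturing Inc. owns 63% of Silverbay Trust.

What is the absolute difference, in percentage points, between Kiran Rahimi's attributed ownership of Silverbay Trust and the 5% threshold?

Chain via Northgate Capital LLC (R1): 8% × 22% = 1.76% of Silverbay Trust.
Chain via Ridgefield Manufacturing Inc. (R1): 7% × 63% = 4.41% of Silverbay Trust.
Aggregating (R2): 1.76% + 4.41% = 6.17%.
6.17% exceeds the 5% threshold by 1.17 percentage points.

1.17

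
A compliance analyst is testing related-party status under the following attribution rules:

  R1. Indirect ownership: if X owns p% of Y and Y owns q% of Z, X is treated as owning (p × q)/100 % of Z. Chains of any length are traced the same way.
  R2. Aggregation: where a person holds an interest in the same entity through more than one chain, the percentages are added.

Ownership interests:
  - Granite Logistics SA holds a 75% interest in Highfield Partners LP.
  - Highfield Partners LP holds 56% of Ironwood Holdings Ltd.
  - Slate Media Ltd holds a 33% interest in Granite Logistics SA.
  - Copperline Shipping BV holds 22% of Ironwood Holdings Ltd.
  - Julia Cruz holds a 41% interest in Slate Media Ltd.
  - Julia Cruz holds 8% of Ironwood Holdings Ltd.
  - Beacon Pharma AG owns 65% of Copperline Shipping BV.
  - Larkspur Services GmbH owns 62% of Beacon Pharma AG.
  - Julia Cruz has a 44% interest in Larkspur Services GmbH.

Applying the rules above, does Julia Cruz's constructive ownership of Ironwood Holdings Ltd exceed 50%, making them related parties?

No

Chain via Slate Media Ltd → Granite Logistics SA → Highfield Partners LP (R1): 41% × 33% × 75% × 56% = 5.6826% of Ironwood Holdings Ltd.
Chain via Larkspur Services GmbH → Beacon Pharma AG → Copperline Shipping BV (R1): 44% × 62% × 65% × 22% = 3.90104% of Ironwood Holdings Ltd.
Direct interest in Ironwood Holdings Ltd: 8%.
Aggregating (R2): 5.6826% + 3.90104% + 8% = 17.58364%.
17.58364% does not exceed the 50% threshold, so Julia is not a related party to Ironwood Holdings Ltd.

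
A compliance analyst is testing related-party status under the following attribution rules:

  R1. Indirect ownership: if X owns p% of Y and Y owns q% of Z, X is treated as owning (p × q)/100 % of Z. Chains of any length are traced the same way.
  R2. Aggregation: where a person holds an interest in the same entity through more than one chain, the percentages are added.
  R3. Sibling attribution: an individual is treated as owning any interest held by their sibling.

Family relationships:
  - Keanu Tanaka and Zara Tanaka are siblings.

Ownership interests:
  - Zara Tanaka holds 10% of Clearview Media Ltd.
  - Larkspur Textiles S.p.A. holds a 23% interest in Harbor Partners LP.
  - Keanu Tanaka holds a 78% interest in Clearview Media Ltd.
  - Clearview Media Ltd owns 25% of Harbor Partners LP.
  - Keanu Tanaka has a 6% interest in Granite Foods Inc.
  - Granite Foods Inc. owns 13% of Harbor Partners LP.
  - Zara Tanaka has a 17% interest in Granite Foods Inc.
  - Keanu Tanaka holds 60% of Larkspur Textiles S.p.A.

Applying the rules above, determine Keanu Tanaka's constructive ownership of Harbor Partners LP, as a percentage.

38.79%

By sibling attribution (R3), Keanu Tanaka is treated as also owning Zara Tanaka's interest in Granite Foods Inc, giving 6% + 17% = 23%.
By sibling attribution (R3), Keanu Tanaka is treated as also owning Zara Tanaka's interest in Clearview Media Ltd, giving 78% + 10% = 88%.
Chain via Larkspur Textiles S.p.A. (R1): 60% × 23% = 13.8% of Harbor Partners LP.
Chain via Granite Foods Inc. (R1): 23% × 13% = 2.99% of Harbor Partners LP.
Chain via Clearview Media Ltd (R1): 88% × 25% = 22% of Harbor Partners LP.
Aggregating (R2): 13.8% + 2.99% + 22% = 38.79%.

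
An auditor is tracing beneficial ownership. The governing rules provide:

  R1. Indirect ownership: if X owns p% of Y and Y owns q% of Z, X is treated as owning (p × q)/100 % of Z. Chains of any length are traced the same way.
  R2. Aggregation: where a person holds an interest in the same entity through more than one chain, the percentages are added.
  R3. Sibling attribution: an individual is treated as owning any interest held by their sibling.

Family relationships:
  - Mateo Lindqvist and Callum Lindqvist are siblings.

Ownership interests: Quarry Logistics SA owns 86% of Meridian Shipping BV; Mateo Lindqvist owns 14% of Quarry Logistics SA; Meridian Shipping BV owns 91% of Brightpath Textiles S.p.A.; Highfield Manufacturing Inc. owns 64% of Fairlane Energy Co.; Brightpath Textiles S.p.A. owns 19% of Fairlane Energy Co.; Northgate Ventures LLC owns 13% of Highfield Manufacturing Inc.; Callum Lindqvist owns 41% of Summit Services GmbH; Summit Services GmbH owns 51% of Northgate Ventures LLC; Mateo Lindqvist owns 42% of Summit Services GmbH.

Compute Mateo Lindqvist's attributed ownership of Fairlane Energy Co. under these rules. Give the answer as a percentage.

By sibling attribution (R3), Mateo Lindqvist is treated as also owning Callum Lindqvist's interest in Summit Services GmbH, giving 42% + 41% = 83%.
Chain via Quarry Logistics SA → Meridian Shipping BV → Brightpath Textiles S.p.A. (R1): 14% × 86% × 91% × 19% = 2.081716% of Fairlane Energy Co.
Chain via Summit Services GmbH → Northgate Ventures LLC → Highfield Manufacturing Inc. (R1): 83% × 51% × 13% × 64% = 3.521856% of Fairlane Energy Co.
Aggregating (R2): 2.081716% + 3.521856% = 5.603572%.

5.603572%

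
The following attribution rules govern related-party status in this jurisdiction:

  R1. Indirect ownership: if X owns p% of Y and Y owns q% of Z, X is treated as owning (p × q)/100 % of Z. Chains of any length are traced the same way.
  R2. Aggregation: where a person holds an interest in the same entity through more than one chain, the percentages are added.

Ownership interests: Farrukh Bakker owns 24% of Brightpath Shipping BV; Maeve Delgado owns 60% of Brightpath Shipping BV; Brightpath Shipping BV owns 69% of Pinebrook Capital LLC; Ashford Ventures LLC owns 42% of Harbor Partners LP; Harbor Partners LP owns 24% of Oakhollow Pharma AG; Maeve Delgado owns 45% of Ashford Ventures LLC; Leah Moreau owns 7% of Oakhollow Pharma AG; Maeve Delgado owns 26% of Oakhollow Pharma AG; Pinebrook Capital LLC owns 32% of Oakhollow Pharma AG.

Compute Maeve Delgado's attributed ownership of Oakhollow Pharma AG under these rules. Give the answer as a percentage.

Chain via Ashford Ventures LLC → Harbor Partners LP (R1): 45% × 42% × 24% = 4.536% of Oakhollow Pharma AG.
Chain via Brightpath Shipping BV → Pinebrook Capital LLC (R1): 60% × 69% × 32% = 13.248% of Oakhollow Pharma AG.
Direct interest in Oakhollow Pharma AG: 26%.
Aggregating (R2): 4.536% + 13.248% + 26% = 43.784%.

43.784%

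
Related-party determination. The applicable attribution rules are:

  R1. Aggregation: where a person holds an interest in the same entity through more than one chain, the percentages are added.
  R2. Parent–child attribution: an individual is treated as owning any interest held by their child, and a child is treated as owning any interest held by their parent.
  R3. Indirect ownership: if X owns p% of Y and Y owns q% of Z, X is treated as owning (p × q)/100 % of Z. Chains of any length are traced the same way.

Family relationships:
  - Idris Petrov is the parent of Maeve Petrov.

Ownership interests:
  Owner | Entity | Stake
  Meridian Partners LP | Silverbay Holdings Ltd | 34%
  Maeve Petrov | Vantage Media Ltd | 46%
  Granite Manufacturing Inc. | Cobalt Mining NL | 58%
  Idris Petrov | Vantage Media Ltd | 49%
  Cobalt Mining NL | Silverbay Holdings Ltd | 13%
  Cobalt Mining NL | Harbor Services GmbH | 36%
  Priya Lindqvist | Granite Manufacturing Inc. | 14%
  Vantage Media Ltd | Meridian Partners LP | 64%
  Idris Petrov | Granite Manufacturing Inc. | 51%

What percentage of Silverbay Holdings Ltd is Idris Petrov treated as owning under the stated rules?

24.5174%

By parent–child attribution (R2), Idris Petrov is treated as also owning Maeve Petrov's interest in Vantage Media Ltd, giving 49% + 46% = 95%.
Chain via Vantage Media Ltd → Meridian Partners LP (R3): 95% × 64% × 34% = 20.672% of Silverbay Holdings Ltd.
Chain via Granite Manufacturing Inc. → Cobalt Mining NL (R3): 51% × 58% × 13% = 3.8454% of Silverbay Holdings Ltd.
Aggregating (R1): 20.672% + 3.8454% = 24.5174%.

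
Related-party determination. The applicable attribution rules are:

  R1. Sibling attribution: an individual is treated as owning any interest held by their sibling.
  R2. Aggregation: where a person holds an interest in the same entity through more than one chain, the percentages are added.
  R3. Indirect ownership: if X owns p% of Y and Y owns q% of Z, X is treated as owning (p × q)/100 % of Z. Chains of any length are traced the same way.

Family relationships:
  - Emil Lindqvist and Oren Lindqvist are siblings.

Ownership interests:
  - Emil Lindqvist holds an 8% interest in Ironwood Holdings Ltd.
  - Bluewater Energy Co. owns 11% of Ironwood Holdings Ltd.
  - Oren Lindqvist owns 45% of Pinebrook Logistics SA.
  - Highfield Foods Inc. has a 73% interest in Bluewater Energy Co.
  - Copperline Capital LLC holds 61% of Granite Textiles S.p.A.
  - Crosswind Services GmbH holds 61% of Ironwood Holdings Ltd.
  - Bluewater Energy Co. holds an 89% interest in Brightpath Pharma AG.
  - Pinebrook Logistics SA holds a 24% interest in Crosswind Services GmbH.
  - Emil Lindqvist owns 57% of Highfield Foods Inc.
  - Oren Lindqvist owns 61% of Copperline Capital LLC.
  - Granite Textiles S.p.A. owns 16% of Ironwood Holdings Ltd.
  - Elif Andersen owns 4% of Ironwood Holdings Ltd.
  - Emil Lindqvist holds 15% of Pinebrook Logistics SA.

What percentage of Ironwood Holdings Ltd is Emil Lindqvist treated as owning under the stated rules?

By sibling attribution (R1), Emil Lindqvist is treated as also owning Oren Lindqvist's interest in Pinebrook Logistics SA, giving 15% + 45% = 60%.
By sibling attribution (R1), Emil Lindqvist is treated as owning Oren Lindqvist's 61% interest in Copperline Capital LLC.
Chain via Highfield Foods Inc. → Bluewater Energy Co. (R3): 57% × 73% × 11% = 4.5771% of Ironwood Holdings Ltd.
Chain via Pinebrook Logistics SA → Crosswind Services GmbH (R3): 60% × 24% × 61% = 8.784% of Ironwood Holdings Ltd.
Direct interest in Ironwood Holdings Ltd: 8%.
Chain via Copperline Capital LLC → Granite Textiles S.p.A. (R3): 61% × 61% × 16% = 5.9536% of Ironwood Holdings Ltd.
Aggregating (R2): 4.5771% + 8.784% + 8% + 5.9536% = 27.3147%.

27.3147%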